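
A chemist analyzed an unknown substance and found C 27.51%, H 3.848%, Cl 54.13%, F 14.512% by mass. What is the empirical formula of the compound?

C3H5Cl2F

Assume 100 g: 27.51 g C, 3.848 g H, 54.13 g Cl, 14.512 g F.
n(C) = 27.51/12.01 = 2.291, n(H) = 3.848/1.008 = 3.817, n(Cl) = 54.13/35.45 = 1.527, n(F) = 14.512/19.00 = 0.7638
Divide by the smallest (0.7638 mol F): C 2.999, H 4.998, Cl 1.999, F 1.000
→ C3H5Cl2F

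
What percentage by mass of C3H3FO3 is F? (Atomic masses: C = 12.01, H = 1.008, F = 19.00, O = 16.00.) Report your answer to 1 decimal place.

17.9%

Molar mass = 3(12.01) + 3(1.008) + 1(19.00) + 3(16.00) = 106.054 g/mol
Mass of F per mole = 1 × 19.00 = 19.000 g
% F = 19.000 / 106.054 × 100 = 17.9%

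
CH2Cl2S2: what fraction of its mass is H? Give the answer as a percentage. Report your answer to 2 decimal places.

1.35%

Molar mass = 1(12.01) + 2(1.008) + 2(35.45) + 2(32.07) = 149.066 g/mol
Mass of H per mole = 2 × 1.008 = 2.016 g
% H = 2.016 / 149.066 × 100 = 1.35%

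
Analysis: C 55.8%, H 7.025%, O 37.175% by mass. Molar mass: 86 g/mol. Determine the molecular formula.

Assume 100 g: 55.8 g C, 7.025 g H, 37.175 g O.
C: 55.8 g ÷ 12.01 g/mol = 4.646 mol
H: 7.025 g ÷ 1.008 g/mol = 6.969 mol
O: 37.175 g ÷ 16.00 g/mol = 2.323 mol
Ratios (÷ 2.323): C 2.000, H 3.000, O 1.000
→ C2H3O
Empirical-formula mass = 43.04 g/mol
n = 86 / 43.04 = 2.00 ≈ 2
Molecular formula = (C2H3O)×2 = C4H6O2

C4H6O2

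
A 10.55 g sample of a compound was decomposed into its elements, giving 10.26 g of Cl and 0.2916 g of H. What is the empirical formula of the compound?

ClH

Moles — Cl: 10.26 / 35.45 = 0.2894 mol; H: 0.2916 / 1.008 = 0.2893 mol
Ratios (÷ 0.2893): Cl 1.000, H 1.000
→ ClH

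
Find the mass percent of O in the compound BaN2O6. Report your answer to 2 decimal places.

36.73%

Molar mass = 1(137.33) + 2(14.01) + 6(16.00) = 261.350 g/mol
Mass of O per mole = 6 × 16.00 = 96.000 g
% O = 96.000 / 261.350 × 100 = 36.73%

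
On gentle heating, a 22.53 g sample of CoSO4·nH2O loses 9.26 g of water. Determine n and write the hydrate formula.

Mass of anhydrous CoSO4 = 22.53 − 9.26 = 13.27 g
mol H2O = 9.26 / 18.02 = 0.5139
Molar mass of CoSO4 = 155.00 g/mol → mol CoSO4 = 13.27 / 155.00 = 0.08561
n = 0.5139 / 0.08561 = 6.00 ≈ 6 → CoSO4·6H2O

CoSO4·6H2O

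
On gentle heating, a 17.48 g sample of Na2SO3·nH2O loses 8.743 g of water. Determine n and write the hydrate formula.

Mass of anhydrous Na2SO3 = 17.48 − 8.743 = 8.737 g
mol H2O = 8.743 / 18.02 = 0.4852
Molar mass of Na2SO3 = 126.05 g/mol → mol Na2SO3 = 8.737 / 126.05 = 0.06931
n = 0.4852 / 0.06931 = 7.00 ≈ 7 → Na2SO3·7H2O

Na2SO3·7H2O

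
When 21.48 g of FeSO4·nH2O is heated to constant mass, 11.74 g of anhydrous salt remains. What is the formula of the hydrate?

Mass of water lost = 21.48 − 11.74 = 9.74 g → 9.74 / 18.02 = 0.5405 mol H2O
Molar mass of FeSO4 = 151.92 g/mol → mol FeSO4 = 11.74 / 151.92 = 0.07728
n = 0.5405 / 0.07728 = 6.99 ≈ 7 → FeSO4·7H2O

FeSO4·7H2O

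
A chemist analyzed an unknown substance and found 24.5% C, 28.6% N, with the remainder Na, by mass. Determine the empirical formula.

CNNa

Assume 100 g: 24.5 g C, 28.6 g N, 46.9 g Na.
n(C) = 24.5/12.01 = 2.04, n(N) = 28.6/14.01 = 2.041, n(Na) = 46.9/22.99 = 2.04
Smallest is C at 2.04 mol; normalising gives C 1.000, N 1.001, Na 1.000
Ratio ≈ 1:1:1, so the empirical formula is CNNa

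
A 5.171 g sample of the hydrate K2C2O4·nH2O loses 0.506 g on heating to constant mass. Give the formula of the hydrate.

K2C2O4·H2O

Mass of anhydrous K2C2O4 = 5.171 − 0.506 = 4.665 g
mol H2O = 0.506 / 18.02 = 0.02808
Molar mass of K2C2O4 = 166.22 g/mol → mol K2C2O4 = 4.665 / 166.22 = 0.02807
n = 0.02808 / 0.02807 = 1.00 ≈ 1 → K2C2O4·H2O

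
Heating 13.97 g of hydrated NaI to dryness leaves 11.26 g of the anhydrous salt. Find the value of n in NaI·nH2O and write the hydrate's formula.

NaI·2H2O

Mass of water lost = 13.97 − 11.26 = 2.71 g → 2.71 / 18.02 = 0.1504 mol H2O
Molar mass of NaI = 149.89 g/mol → mol NaI = 11.26 / 149.89 = 0.07512
n = 0.1504 / 0.07512 = 2.00 ≈ 2 → NaI·2H2O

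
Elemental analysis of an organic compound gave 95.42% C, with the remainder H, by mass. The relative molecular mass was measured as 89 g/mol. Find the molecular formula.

C7H4

Assume 100 g: 95.42 g C, 4.58 g H.
C: 95.42 g ÷ 12.01 g/mol = 7.945 mol
H: 4.58 g ÷ 1.008 g/mol = 4.544 mol
Divide by the smallest (4.544 mol H): C 1.749, H 1.000
Multiply by 4: C 6.99, H 4.00 → C7H4
Empirical-formula mass = 88.10 g/mol
n = 89 / 88.10 = 1.01 ≈ 1
Molecular formula = empirical formula = C7H4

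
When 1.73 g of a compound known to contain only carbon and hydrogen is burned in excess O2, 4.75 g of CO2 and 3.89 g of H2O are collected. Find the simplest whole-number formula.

mol C = 4.75 / 44.01 = 0.1079; mass C = 0.1079 × 12.01 = 1.296 g
mol H = 2 × (3.89 / 18.02) = 0.4317; mass H = 0.4317 × 1.008 = 0.4352 g
Divide by the smallest (0.1079 mol C): C 1.000, H 4.000
→ CH4

CH4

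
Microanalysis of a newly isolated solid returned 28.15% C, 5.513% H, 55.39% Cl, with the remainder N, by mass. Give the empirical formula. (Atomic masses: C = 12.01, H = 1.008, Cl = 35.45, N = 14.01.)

Assume 100 g: 28.15 g C, 5.513 g H, 55.39 g Cl, 10.947 g N.
n(C) = 28.15/12.01 = 2.344, n(H) = 5.513/1.008 = 5.469, n(Cl) = 55.39/35.45 = 1.562, n(N) = 10.947/14.01 = 0.7814
Smallest is N at 0.7814 mol; normalising gives C 3.000, H 7.000, Cl 2.000, N 1.000
Ratio ≈ 3:7:2:1, so the empirical formula is C3H7Cl2N

C3H7Cl2N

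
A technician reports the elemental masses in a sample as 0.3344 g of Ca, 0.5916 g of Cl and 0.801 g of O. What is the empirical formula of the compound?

CaCl2O6

Moles — Ca: 0.3344 / 40.08 = 0.008343 mol; Cl: 0.5916 / 35.45 = 0.01669 mol; O: 0.801 / 16.00 = 0.05006 mol
Divide by the smallest (0.008343 mol Ca): Ca 1.000, Cl 2.000, O 6.000
→ CaCl2O6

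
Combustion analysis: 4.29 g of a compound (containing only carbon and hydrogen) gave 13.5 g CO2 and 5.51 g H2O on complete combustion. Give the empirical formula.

CH2

mol C = 13.5 / 44.01 = 0.3067; mass C = 0.3067 × 12.01 = 3.684 g
mol H = 2 × (5.51 / 18.02) = 0.6115; mass H = 0.6115 × 1.008 = 0.6164 g
Ratios (÷ 0.3067): C 1.000, H 1.994
≈ 1:2 → CH2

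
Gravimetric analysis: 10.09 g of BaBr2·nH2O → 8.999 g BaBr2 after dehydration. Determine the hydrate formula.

Mass of water lost = 10.09 − 8.999 = 1.091 g → 1.091 / 18.02 = 0.06054 mol H2O
Molar mass of BaBr2 = 297.13 g/mol → mol BaBr2 = 8.999 / 297.13 = 0.03029
n = 0.06054 / 0.03029 = 2.00 ≈ 2 → BaBr2·2H2O

BaBr2·2H2O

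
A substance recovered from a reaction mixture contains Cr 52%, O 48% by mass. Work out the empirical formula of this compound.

Assume 100 g: 52 g Cr, 48 g O.
Moles — Cr: 52 / 52.00 = 1 mol; O: 48 / 16.00 = 3 mol
Smallest is Cr at 1 mol; normalising gives Cr 1.000, O 3.000
→ CrO3

CrO3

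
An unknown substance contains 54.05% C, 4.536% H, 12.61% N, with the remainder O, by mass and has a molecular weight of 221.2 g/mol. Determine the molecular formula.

C10H10N2O4

Assume 100 g: 54.05 g C, 4.536 g H, 12.61 g N, 28.804 g O.
n(C) = 54.05/12.01 = 4.5, n(H) = 4.536/1.008 = 4.5, n(N) = 12.61/14.01 = 0.9001, n(O) = 28.804/16.00 = 1.8
Smallest is N at 0.9001 mol; normalising gives C 5.000, H 5.000, N 1.000, O 2.000
≈ 5:5:1:2 → C5H5NO2
Empirical-formula mass = 111.10 g/mol
n = 221.2 / 111.10 = 1.99 ≈ 2
Molecular formula = (C5H5NO2)×2 = C10H10N2O4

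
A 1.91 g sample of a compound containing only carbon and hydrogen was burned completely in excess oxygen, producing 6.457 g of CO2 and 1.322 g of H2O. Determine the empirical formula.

mol C = 6.457 / 44.01 = 0.1467; mass C = 0.1467 × 12.01 = 1.762 g
mol H = 2 × (1.322 / 18.02) = 0.1467; mass H = 0.1467 × 1.008 = 0.1479 g
Divide by the smallest (0.1467 mol C): C 1.000, H 1.000
→ CH

CH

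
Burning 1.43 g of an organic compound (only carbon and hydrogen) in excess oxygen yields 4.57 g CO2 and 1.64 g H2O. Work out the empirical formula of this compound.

C4H7

mol C = 4.57 / 44.01 = 0.1038; mass C = 0.1038 × 12.01 = 1.247 g
mol H = 2 × (1.64 / 18.02) = 0.1820; mass H = 0.1820 × 1.008 = 0.1835 g
Divide by the smallest (0.1038 mol C): C 1.000, H 1.753
Scaling by 4: C 4.00, H 7.01 → C4H7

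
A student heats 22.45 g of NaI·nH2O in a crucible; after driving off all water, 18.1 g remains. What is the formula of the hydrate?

Mass of water lost = 22.45 − 18.1 = 4.35 g → 4.35 / 18.02 = 0.2414 mol H2O
Molar mass of NaI = 149.89 g/mol → mol NaI = 18.1 / 149.89 = 0.1208
n = 0.2414 / 0.1208 = 2.00 ≈ 2 → NaI·2H2O

NaI·2H2O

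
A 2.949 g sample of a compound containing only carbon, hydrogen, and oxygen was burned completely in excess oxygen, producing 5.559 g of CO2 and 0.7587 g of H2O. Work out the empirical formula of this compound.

C3H2O2

mol C = 5.559 / 44.01 = 0.1263; mass C = 0.1263 × 12.01 = 1.517 g
mol H = 2 × (0.7587 / 18.02) = 0.08421; mass H = 0.08421 × 1.008 = 0.08488 g
mass O = 2.949 − (1.602) = 1.347 g → mol O = 0.08419
Divide by the smallest (0.08419 mol O): C 1.500, H 1.000, O 1.000
×2: C 3.00, H 2.00, O 2.00 → C3H2O2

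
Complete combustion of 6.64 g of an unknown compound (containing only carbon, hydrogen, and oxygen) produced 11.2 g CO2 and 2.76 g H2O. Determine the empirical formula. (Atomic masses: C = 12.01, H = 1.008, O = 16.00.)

C5H6O4

mol C = 11.2 / 44.01 = 0.2545; mass C = 0.2545 × 12.01 = 3.056 g
mol H = 2 × (2.76 / 18.02) = 0.3063; mass H = 0.3063 × 1.008 = 0.3088 g
mass O = 6.64 − (3.365) = 3.275 g → mol O = 0.2047
Smallest is O at 0.2047 mol; normalising gives C 1.243, H 1.497, O 1.000
Scaling by 4: C 4.97, H 5.99, O 4.00 → C5H6O4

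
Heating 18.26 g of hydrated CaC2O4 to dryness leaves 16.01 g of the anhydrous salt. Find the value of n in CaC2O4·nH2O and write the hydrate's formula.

CaC2O4·H2O

Mass of water lost = 18.26 − 16.01 = 2.25 g → 2.25 / 18.02 = 0.1249 mol H2O
Molar mass of CaC2O4 = 128.10 g/mol → mol CaC2O4 = 16.01 / 128.10 = 0.125
n = 0.1249 / 0.125 = 1.00 ≈ 1 → CaC2O4·H2O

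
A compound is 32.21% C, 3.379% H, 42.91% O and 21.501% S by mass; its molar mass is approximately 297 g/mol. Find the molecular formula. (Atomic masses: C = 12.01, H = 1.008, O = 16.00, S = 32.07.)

Assume 100 g: 32.21 g C, 3.379 g H, 42.91 g O, 21.501 g S.
C: 32.21 g ÷ 12.01 g/mol = 2.682 mol
H: 3.379 g ÷ 1.008 g/mol = 3.352 mol
O: 42.91 g ÷ 16.00 g/mol = 2.682 mol
S: 21.501 g ÷ 32.07 g/mol = 0.6704 mol
Divide by the smallest (0.6704 mol S): C 4.000, H 5.000, O 4.000, S 1.000
Ratio ≈ 4:5:4:1, so the empirical formula is C4H5O4S
Empirical-formula mass = 149.15 g/mol
n = 297 / 149.15 = 1.99 ≈ 2
Molecular formula = (C4H5O4S)×2 = C8H10O8S2

C8H10O8S2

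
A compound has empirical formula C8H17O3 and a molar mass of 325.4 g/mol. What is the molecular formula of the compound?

Empirical-formula mass = 161.22 g/mol
n = 325.4 / 161.22 = 2.02 ≈ 2
Molecular formula = (C8H17O3)2 = C16H34O6

C16H34O6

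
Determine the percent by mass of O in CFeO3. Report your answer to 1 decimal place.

Molar mass = 1(12.01) + 1(55.85) + 3(16.00) = 115.860 g/mol
Mass of O per mole = 3 × 16.00 = 48.000 g
% O = 48.000 / 115.860 × 100 = 41.4%

41.4%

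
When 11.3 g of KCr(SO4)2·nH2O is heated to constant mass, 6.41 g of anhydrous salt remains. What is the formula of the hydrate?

KCr(SO4)2·12H2O

Mass of water lost = 11.3 − 6.41 = 4.89 g → 4.89 / 18.02 = 0.2714 mol H2O
Molar mass of KCr(SO4)2 = 283.24 g/mol → mol KCr(SO4)2 = 6.41 / 283.24 = 0.02263
n = 0.2714 / 0.02263 = 11.99 ≈ 12 → KCr(SO4)2·12H2O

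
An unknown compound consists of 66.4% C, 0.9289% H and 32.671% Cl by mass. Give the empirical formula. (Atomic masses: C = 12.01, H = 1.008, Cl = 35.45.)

C6HCl

Assume 100 g: 66.4 g C, 0.9289 g H, 32.671 g Cl.
n(C) = 66.4/12.01 = 5.529, n(H) = 0.9289/1.008 = 0.9215, n(Cl) = 32.671/35.45 = 0.9216
Divide by the smallest (0.9215 mol H): C 6.000, H 1.000, Cl 1.000
Ratio ≈ 6:1:1, so the empirical formula is C6HCl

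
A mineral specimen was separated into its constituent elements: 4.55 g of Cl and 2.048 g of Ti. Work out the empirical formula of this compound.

Cl3Ti

Cl: 4.55 g ÷ 35.45 g/mol = 0.1283 mol
Ti: 2.048 g ÷ 47.87 g/mol = 0.04278 mol
Ratios (÷ 0.04278): Cl 3.000, Ti 1.000
→ Cl3Ti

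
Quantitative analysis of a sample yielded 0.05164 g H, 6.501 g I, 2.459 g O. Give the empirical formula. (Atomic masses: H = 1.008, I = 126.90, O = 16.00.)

HIO3

H: 0.05164 g ÷ 1.008 g/mol = 0.05123 mol
I: 6.501 g ÷ 126.90 g/mol = 0.05123 mol
O: 2.459 g ÷ 16.00 g/mol = 0.1537 mol
Ratios (÷ 0.05123): H 1.000, I 1.000, O 3.000
→ HIO3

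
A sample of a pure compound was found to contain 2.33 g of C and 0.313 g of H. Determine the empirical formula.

C5H8

C: 2.33 g ÷ 12.01 g/mol = 0.194 mol
H: 0.313 g ÷ 1.008 g/mol = 0.3105 mol
Divide by the smallest (0.194 mol C): C 1.000, H 1.601
Scaling by 5: C 5.00, H 8.00 → C5H8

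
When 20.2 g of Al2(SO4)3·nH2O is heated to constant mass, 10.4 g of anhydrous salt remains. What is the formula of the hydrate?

Mass of water lost = 20.2 − 10.4 = 9.8 g → 9.8 / 18.02 = 0.5438 mol H2O
Molar mass of Al2(SO4)3 = 342.17 g/mol → mol Al2(SO4)3 = 10.4 / 342.17 = 0.03039
n = 0.5438 / 0.03039 = 17.89 ≈ 18 → Al2(SO4)3·18H2O

Al2(SO4)3·18H2O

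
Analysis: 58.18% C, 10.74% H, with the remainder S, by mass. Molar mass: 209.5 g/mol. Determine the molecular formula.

C10H22S2

Assume 100 g: 58.18 g C, 10.74 g H, 31.08 g S.
C: 58.18 g ÷ 12.01 g/mol = 4.844 mol
H: 10.74 g ÷ 1.008 g/mol = 10.65 mol
S: 31.08 g ÷ 32.07 g/mol = 0.9691 mol
Divide by the smallest (0.9691 mol S): C 4.999, H 10.994, S 1.000
≈ 5:11:1 → C5H11S
Empirical-formula mass = 103.21 g/mol
n = 209.5 / 103.21 = 2.03 ≈ 2
Molecular formula = (C5H11S)×2 = C10H22S2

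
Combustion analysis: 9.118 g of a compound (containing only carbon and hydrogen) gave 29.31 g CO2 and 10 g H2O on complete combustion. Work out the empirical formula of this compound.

mol C = 29.31 / 44.01 = 0.6660; mass C = 0.6660 × 12.01 = 7.998 g
mol H = 2 × (10 / 18.02) = 1.110; mass H = 1.110 × 1.008 = 1.119 g
Ratios (÷ 0.666): C 1.000, H 1.667
Multiply by 3: C 3.00, H 5.00 → C3H5

C3H5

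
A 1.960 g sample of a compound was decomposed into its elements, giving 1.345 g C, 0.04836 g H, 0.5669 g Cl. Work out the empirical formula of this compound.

n(C) = 1.345/12.01 = 0.112, n(H) = 0.04836/1.008 = 0.04798, n(Cl) = 0.5669/35.45 = 0.01599
Divide by the smallest (0.01599 mol Cl): C 7.003, H 3.000, Cl 1.000
Ratio ≈ 7:3:1, so the empirical formula is C7H3Cl

C7H3Cl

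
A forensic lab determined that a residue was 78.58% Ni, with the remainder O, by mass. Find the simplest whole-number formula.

Assume 100 g: 78.58 g Ni, 21.42 g O.
Moles — Ni: 78.58 / 58.69 = 1.339 mol; O: 21.42 / 16.00 = 1.339 mol
Divide by the smallest (1.339 mol O): Ni 1.000, O 1.000
Ratio ≈ 1:1, so the empirical formula is NiO

NiO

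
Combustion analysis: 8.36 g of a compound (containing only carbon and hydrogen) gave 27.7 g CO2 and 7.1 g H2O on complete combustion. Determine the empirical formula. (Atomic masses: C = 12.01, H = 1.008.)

mol C = 27.7 / 44.01 = 0.6294; mass C = 0.6294 × 12.01 = 7.559 g
mol H = 2 × (7.1 / 18.02) = 0.7880; mass H = 0.7880 × 1.008 = 0.7943 g
Divide by the smallest (0.6294 mol C): C 1.000, H 1.252
Scaling by 4: C 4.00, H 5.01 → C4H5

C4H5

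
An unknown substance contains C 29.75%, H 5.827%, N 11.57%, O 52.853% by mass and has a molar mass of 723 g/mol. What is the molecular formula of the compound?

C18H42N6O24

Assume 100 g: 29.75 g C, 5.827 g H, 11.57 g N, 52.853 g O.
Moles — C: 29.75 / 12.01 = 2.477 mol; H: 5.827 / 1.008 = 5.781 mol; N: 11.57 / 14.01 = 0.8258 mol; O: 52.853 / 16.00 = 3.303 mol
Smallest is N at 0.8258 mol; normalising gives C 2.999, H 7.000, N 1.000, O 4.000
→ C3H7NO4
Empirical-formula mass = 121.10 g/mol
n = 723 / 121.10 = 5.97 ≈ 6
Molecular formula = (C3H7NO4)×6 = C18H42N6O24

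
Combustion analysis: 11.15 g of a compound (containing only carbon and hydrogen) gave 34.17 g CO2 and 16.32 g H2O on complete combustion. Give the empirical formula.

mol C = 34.17 / 44.01 = 0.7764; mass C = 0.7764 × 12.01 = 9.325 g
mol H = 2 × (16.32 / 18.02) = 1.811; mass H = 1.811 × 1.008 = 1.826 g
Divide by the smallest (0.7764 mol C): C 1.000, H 2.333
Scaling by 3: C 3.00, H 7.00 → C3H7

C3H7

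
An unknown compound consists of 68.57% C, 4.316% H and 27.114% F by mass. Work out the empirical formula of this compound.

C4H3F

Assume 100 g: 68.57 g C, 4.316 g H, 27.114 g F.
Moles — C: 68.57 / 12.01 = 5.709 mol; H: 4.316 / 1.008 = 4.282 mol; F: 27.114 / 19.00 = 1.427 mol
Smallest is F at 1.427 mol; normalising gives C 4.001, H 3.000, F 1.000
Ratio ≈ 4:3:1, so the empirical formula is C4H3F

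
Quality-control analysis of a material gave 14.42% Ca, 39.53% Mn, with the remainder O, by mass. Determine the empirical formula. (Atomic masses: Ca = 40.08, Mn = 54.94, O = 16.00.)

CaMn2O8

Assume 100 g: 14.42 g Ca, 39.53 g Mn, 46.05 g O.
Moles — Ca: 14.42 / 40.08 = 0.3598 mol; Mn: 39.53 / 54.94 = 0.7195 mol; O: 46.05 / 16.00 = 2.878 mol
Ratios (÷ 0.3598): Ca 1.000, Mn 2.000, O 8.000
≈ 1:2:8 → CaMn2O8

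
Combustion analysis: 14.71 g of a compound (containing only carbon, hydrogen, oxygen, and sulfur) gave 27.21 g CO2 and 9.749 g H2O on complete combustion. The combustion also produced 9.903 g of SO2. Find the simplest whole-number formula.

C8H14OS2

mol C = 27.21 / 44.01 = 0.6183; mass C = 0.6183 × 12.01 = 7.425 g
mol H = 2 × (9.749 / 18.02) = 1.082; mass H = 1.082 × 1.008 = 1.091 g
mol S = 9.903 / 64.07 = 0.1546; mass S = 4.957 g
mass O = 14.71 − (13.47) = 1.237 g → mol O = 0.07731
Smallest is O at 0.07731 mol; normalising gives C 7.997, H 13.995, O 1.000, S 1.999
Ratio ≈ 8:14:1:2, so the empirical formula is C8H14OS2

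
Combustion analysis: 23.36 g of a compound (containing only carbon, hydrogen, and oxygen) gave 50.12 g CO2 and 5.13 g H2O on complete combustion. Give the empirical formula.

C2HO

mol C = 50.12 / 44.01 = 1.139; mass C = 1.139 × 12.01 = 13.68 g
mol H = 2 × (5.13 / 18.02) = 0.5694; mass H = 0.5694 × 1.008 = 0.5739 g
mass O = 23.36 − (14.25) = 9.109 g → mol O = 0.5693
Ratios (÷ 0.5693): C 2.000, H 1.000, O 1.000
≈ 2:1:1 → C2HO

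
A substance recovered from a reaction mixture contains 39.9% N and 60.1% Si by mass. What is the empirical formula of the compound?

N4Si3

Assume 100 g: 39.9 g N, 60.1 g Si.
n(N) = 39.9/14.01 = 2.848, n(Si) = 60.1/28.09 = 2.14
Ratios (÷ 2.14): N 1.331, Si 1.000
Multiply by 3: N 3.99, Si 3.00 → N4Si3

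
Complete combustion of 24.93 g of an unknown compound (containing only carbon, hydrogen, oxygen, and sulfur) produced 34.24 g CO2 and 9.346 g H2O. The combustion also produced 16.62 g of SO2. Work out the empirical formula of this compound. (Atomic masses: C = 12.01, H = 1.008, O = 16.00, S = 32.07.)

mol C = 34.24 / 44.01 = 0.7780; mass C = 0.7780 × 12.01 = 9.344 g
mol H = 2 × (9.346 / 18.02) = 1.037; mass H = 1.037 × 1.008 = 1.046 g
mol S = 16.62 / 64.07 = 0.2594; mass S = 8.319 g
mass O = 24.93 − (18.71) = 6.221 g → mol O = 0.3888
Divide by the smallest (0.2594 mol S): C 2.999, H 3.999, O 1.499, S 1.000
Scaling by 2: C 6.00, H 8.00, O 3.00, S 2.00 → C6H8O3S2

C6H8O3S2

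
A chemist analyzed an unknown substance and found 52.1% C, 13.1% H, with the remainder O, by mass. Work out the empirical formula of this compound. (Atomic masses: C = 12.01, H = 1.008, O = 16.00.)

Assume 100 g: 52.1 g C, 13.1 g H, 34.8 g O.
Moles — C: 52.1 / 12.01 = 4.338 mol; H: 13.1 / 1.008 = 13 mol; O: 34.8 / 16.00 = 2.175 mol
Ratios (÷ 2.175): C 1.995, H 5.975, O 1.000
≈ 2:6:1 → C2H6O

C2H6O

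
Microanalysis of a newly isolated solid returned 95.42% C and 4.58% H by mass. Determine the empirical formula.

Assume 100 g: 95.42 g C, 4.58 g H.
Moles — C: 95.42 / 12.01 = 7.945 mol; H: 4.58 / 1.008 = 4.544 mol
Ratios (÷ 4.544): C 1.749, H 1.000
Multiply by 4: C 6.99, H 4.00 → C7H4

C7H4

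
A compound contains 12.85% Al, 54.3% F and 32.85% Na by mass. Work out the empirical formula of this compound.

AlF6Na3

Assume 100 g: 12.85 g Al, 54.3 g F, 32.85 g Na.
n(Al) = 12.85/26.98 = 0.4763, n(F) = 54.3/19.00 = 2.858, n(Na) = 32.85/22.99 = 1.429
Ratios (÷ 0.4763): Al 1.000, F 6.000, Na 3.000
→ AlF6Na3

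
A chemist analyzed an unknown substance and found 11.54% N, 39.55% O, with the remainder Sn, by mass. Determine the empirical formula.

N2O6Sn

Assume 100 g: 11.54 g N, 39.55 g O, 48.91 g Sn.
n(N) = 11.54/14.01 = 0.8237, n(O) = 39.55/16.00 = 2.472, n(Sn) = 48.91/118.71 = 0.412
Ratios (÷ 0.412): N 1.999, O 6.000, Sn 1.000
Ratio ≈ 2:6:1, so the empirical formula is N2O6Sn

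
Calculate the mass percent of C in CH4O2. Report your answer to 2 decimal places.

Molar mass = 1(12.01) + 4(1.008) + 2(16.00) = 48.042 g/mol
Mass of C per mole = 1 × 12.01 = 12.010 g
% C = 12.010 / 48.042 × 100 = 25.00%

25.00%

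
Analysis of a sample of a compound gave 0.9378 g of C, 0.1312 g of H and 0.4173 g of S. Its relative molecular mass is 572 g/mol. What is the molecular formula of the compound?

C30H50S5

n(C) = 0.9378/12.01 = 0.07808, n(H) = 0.1312/1.008 = 0.1302, n(S) = 0.4173/32.07 = 0.01301
Divide by the smallest (0.01301 mol S): C 6.001, H 10.003, S 1.000
Ratio ≈ 6:10:1, so the empirical formula is C6H10S
Empirical-formula mass = 114.21 g/mol
n = 572 / 114.21 = 5.01 ≈ 5
Molecular formula = (C6H10S)×5 = C30H50S5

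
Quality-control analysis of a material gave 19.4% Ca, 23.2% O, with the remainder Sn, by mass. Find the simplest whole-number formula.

CaO3Sn

Assume 100 g: 19.4 g Ca, 23.2 g O, 57.4 g Sn.
Moles — Ca: 19.4 / 40.08 = 0.484 mol; O: 23.2 / 16.00 = 1.45 mol; Sn: 57.4 / 118.71 = 0.4835 mol
Divide by the smallest (0.4835 mol Sn): Ca 1.001, O 2.999, Sn 1.000
≈ 1:3:1 → CaO3Sn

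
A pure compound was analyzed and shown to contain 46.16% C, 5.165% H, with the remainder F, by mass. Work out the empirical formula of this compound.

Assume 100 g: 46.16 g C, 5.165 g H, 48.675 g F.
C: 46.16 g ÷ 12.01 g/mol = 3.843 mol
H: 5.165 g ÷ 1.008 g/mol = 5.124 mol
F: 48.675 g ÷ 19.00 g/mol = 2.562 mol
Smallest is F at 2.562 mol; normalising gives C 1.500, H 2.000, F 1.000
×2: C 3.00, H 4.00, F 2.00 → C3H4F2

C3H4F2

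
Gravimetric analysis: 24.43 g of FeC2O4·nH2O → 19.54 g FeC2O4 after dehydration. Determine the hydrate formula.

FeC2O4·2H2O

Mass of water lost = 24.43 − 19.54 = 4.89 g → 4.89 / 18.02 = 0.2714 mol H2O
Molar mass of FeC2O4 = 143.87 g/mol → mol FeC2O4 = 19.54 / 143.87 = 0.1358
n = 0.2714 / 0.1358 = 2.00 ≈ 2 → FeC2O4·2H2O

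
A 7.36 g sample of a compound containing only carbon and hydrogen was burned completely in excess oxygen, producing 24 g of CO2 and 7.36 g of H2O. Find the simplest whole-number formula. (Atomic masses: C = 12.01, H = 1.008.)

C2H3

mol C = 24 / 44.01 = 0.5453; mass C = 0.5453 × 12.01 = 6.549 g
mol H = 2 × (7.36 / 18.02) = 0.8169; mass H = 0.8169 × 1.008 = 0.8234 g
Divide by the smallest (0.5453 mol C): C 1.000, H 1.498
Multiply by 2: C 2.00, H 3.00 → C2H3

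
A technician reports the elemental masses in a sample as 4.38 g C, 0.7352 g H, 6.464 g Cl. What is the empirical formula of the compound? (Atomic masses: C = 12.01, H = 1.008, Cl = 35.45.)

C2H4Cl

n(C) = 4.38/12.01 = 0.3647, n(H) = 0.7352/1.008 = 0.7294, n(Cl) = 6.464/35.45 = 0.1823
Ratios (÷ 0.1823): C 2.000, H 4.000, Cl 1.000
Ratio ≈ 2:4:1, so the empirical formula is C2H4Cl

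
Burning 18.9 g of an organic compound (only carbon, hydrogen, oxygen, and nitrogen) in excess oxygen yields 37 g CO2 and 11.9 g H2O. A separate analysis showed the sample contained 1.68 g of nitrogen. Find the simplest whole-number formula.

mol C = 37 / 44.01 = 0.8407; mass C = 0.8407 × 12.01 = 10.10 g
mol H = 2 × (11.9 / 18.02) = 1.321; mass H = 1.321 × 1.008 = 1.331 g
mol N = 1.68 / 14.01 = 0.1199
mass O = 18.9 − (13.11) = 5.792 g → mol O = 0.3620
Divide by the smallest (0.1199 mol N): C 7.011, H 11.014, N 1.000, O 3.019
→ C7H11NO3

C7H11NO3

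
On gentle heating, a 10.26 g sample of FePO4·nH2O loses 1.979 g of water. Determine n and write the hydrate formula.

Mass of anhydrous FePO4 = 10.26 − 1.979 = 8.281 g
mol H2O = 1.979 / 18.02 = 0.1098
Molar mass of FePO4 = 150.82 g/mol → mol FePO4 = 8.281 / 150.82 = 0.05491
n = 0.1098 / 0.05491 = 2.00 ≈ 2 → FePO4·2H2O

FePO4·2H2O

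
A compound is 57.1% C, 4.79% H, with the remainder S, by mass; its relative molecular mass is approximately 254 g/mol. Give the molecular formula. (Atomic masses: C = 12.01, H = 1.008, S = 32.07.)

Assume 100 g: 57.1 g C, 4.79 g H, 38.11 g S.
Moles — C: 57.1 / 12.01 = 4.754 mol; H: 4.79 / 1.008 = 4.752 mol; S: 38.11 / 32.07 = 1.188 mol
Divide by the smallest (1.188 mol S): C 4.001, H 3.999, S 1.000
≈ 4:4:1 → C4H4S
Empirical-formula mass = 84.14 g/mol
n = 254 / 84.14 = 3.02 ≈ 3
Molecular formula = (C4H4S)×3 = C12H12S3

C12H12S3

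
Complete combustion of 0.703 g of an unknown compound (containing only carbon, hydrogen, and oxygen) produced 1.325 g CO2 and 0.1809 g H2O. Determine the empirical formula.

C3H2O2

mol C = 1.325 / 44.01 = 0.03011; mass C = 0.03011 × 12.01 = 0.3616 g
mol H = 2 × (0.1809 / 18.02) = 0.02008; mass H = 0.02008 × 1.008 = 0.02024 g
mass O = 0.703 − (0.3818) = 0.3212 g → mol O = 0.02007
Divide by the smallest (0.02007 mol O): C 1.500, H 1.000, O 1.000
×2: C 3.00, H 2.00, O 2.00 → C3H2O2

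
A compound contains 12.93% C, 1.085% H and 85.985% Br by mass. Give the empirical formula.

Assume 100 g: 12.93 g C, 1.085 g H, 85.985 g Br.
n(C) = 12.93/12.01 = 1.077, n(H) = 1.085/1.008 = 1.076, n(Br) = 85.985/79.90 = 1.076
Divide by the smallest (1.076 mol Br): C 1.000, H 1.000, Br 1.000
→ CHBr

CHBr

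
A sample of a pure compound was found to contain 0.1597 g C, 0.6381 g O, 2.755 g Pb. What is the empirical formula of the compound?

C: 0.1597 g ÷ 12.01 g/mol = 0.0133 mol
O: 0.6381 g ÷ 16.00 g/mol = 0.03988 mol
Pb: 2.755 g ÷ 207.2 g/mol = 0.0133 mol
Divide by the smallest (0.0133 mol Pb): C 1.000, O 2.999, Pb 1.000
→ CO3Pb

CO3Pb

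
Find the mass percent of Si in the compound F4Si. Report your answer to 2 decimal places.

26.99%

Molar mass = 4(19.00) + 1(28.09) = 104.090 g/mol
Mass of Si per mole = 1 × 28.09 = 28.090 g
% Si = 28.090 / 104.090 × 100 = 26.99%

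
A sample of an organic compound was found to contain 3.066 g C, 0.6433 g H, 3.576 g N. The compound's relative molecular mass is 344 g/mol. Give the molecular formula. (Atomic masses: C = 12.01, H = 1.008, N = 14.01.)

C12H30N12

n(C) = 3.066/12.01 = 0.2553, n(H) = 0.6433/1.008 = 0.6382, n(N) = 3.576/14.01 = 0.2552
Ratios (÷ 0.2552): C 1.000, H 2.500, N 1.000
Scaling by 2: C 2.00, H 5.00, N 2.00 → C2H5N2
Empirical-formula mass = 57.08 g/mol
n = 344 / 57.08 = 6.03 ≈ 6
Molecular formula = (C2H5N2)×6 = C12H30N12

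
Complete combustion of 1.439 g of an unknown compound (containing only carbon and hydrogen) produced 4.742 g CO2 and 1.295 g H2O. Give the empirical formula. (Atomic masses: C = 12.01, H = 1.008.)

mol C = 4.742 / 44.01 = 0.1077; mass C = 0.1077 × 12.01 = 1.294 g
mol H = 2 × (1.295 / 18.02) = 0.1437; mass H = 0.1437 × 1.008 = 0.1449 g
Divide by the smallest (0.1077 mol C): C 1.000, H 1.334
×3: C 3.00, H 4.00 → C3H4

C3H4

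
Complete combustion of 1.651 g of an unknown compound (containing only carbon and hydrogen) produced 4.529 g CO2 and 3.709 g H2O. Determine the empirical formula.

mol C = 4.529 / 44.01 = 0.1029; mass C = 0.1029 × 12.01 = 1.236 g
mol H = 2 × (3.709 / 18.02) = 0.4117; mass H = 0.4117 × 1.008 = 0.4149 g
Smallest is C at 0.1029 mol; normalising gives C 1.000, H 4.000
≈ 1:4 → CH4

CH4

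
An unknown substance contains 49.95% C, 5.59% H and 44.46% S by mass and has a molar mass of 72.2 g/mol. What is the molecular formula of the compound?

C3H4S

Assume 100 g: 49.95 g C, 5.59 g H, 44.46 g S.
n(C) = 49.95/12.01 = 4.159, n(H) = 5.59/1.008 = 5.546, n(S) = 44.46/32.07 = 1.386
Ratios (÷ 1.386): C 3.000, H 4.000, S 1.000
≈ 3:4:1 → C3H4S
Empirical-formula mass = 72.13 g/mol
n = 72.2 / 72.13 = 1.00 ≈ 1
Molecular formula = empirical formula = C3H4S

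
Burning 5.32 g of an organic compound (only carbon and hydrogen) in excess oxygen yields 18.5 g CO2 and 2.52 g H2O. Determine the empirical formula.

mol C = 18.5 / 44.01 = 0.4204; mass C = 0.4204 × 12.01 = 5.049 g
mol H = 2 × (2.52 / 18.02) = 0.2797; mass H = 0.2797 × 1.008 = 0.2819 g
Smallest is H at 0.2797 mol; normalising gives C 1.503, H 1.000
Scaling by 2: C 3.01, H 2.00 → C3H2

C3H2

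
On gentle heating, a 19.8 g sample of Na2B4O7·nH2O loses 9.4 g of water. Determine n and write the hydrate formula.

Mass of anhydrous Na2B4O7 = 19.8 − 9.4 = 10.4 g
mol H2O = 9.4 / 18.02 = 0.5216
Molar mass of Na2B4O7 = 201.22 g/mol → mol Na2B4O7 = 10.4 / 201.22 = 0.05168
n = 0.5216 / 0.05168 = 10.09 ≈ 10 → Na2B4O7·10H2O

Na2B4O7·10H2O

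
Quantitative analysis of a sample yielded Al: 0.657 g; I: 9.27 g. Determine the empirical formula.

Al: 0.657 g ÷ 26.98 g/mol = 0.02435 mol
I: 9.27 g ÷ 126.90 g/mol = 0.07305 mol
Ratios (÷ 0.02435): Al 1.000, I 3.000
→ AlI3

AlI3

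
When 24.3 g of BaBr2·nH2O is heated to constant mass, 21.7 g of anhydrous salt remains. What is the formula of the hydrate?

BaBr2·2H2O

Mass of water lost = 24.3 − 21.7 = 2.6 g → 2.6 / 18.02 = 0.1443 mol H2O
Molar mass of BaBr2 = 297.13 g/mol → mol BaBr2 = 21.7 / 297.13 = 0.07303
n = 0.1443 / 0.07303 = 1.98 ≈ 2 → BaBr2·2H2O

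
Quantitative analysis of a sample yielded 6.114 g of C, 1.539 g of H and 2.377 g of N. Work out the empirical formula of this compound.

C3H9N

n(C) = 6.114/12.01 = 0.5091, n(H) = 1.539/1.008 = 1.527, n(N) = 2.377/14.01 = 0.1697
Smallest is N at 0.1697 mol; normalising gives C 3.000, H 8.999, N 1.000
→ C3H9N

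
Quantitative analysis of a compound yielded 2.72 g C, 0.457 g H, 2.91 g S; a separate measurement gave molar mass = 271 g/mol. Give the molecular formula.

n(C) = 2.72/12.01 = 0.2265, n(H) = 0.457/1.008 = 0.4534, n(S) = 2.91/32.07 = 0.09074
Ratios (÷ 0.09074): C 2.496, H 4.996, S 1.000
Multiply by 2: C 4.99, H 9.99, S 2.00 → C5H10S2
Empirical-formula mass = 134.27 g/mol
n = 271 / 134.27 = 2.02 ≈ 2
Molecular formula = (C5H10S2)×2 = C10H20S4

C10H20S4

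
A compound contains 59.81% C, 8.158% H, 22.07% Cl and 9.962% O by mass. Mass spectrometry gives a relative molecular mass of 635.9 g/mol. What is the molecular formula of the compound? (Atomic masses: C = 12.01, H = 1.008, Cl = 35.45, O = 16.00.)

Assume 100 g: 59.81 g C, 8.158 g H, 22.07 g Cl, 9.962 g O.
Moles — C: 59.81 / 12.01 = 4.98 mol; H: 8.158 / 1.008 = 8.093 mol; Cl: 22.07 / 35.45 = 0.6226 mol; O: 9.962 / 16.00 = 0.6226 mol
Ratios (÷ 0.6226): C 7.999, H 13.000, Cl 1.000, O 1.000
→ C8H13ClO
Empirical-formula mass = 160.63 g/mol
n = 635.9 / 160.63 = 3.96 ≈ 4
Molecular formula = (C8H13ClO)×4 = C32H52Cl4O4

C32H52Cl4O4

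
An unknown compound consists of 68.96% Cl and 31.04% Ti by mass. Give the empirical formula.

Cl3Ti

Assume 100 g: 68.96 g Cl, 31.04 g Ti.
Moles — Cl: 68.96 / 35.45 = 1.945 mol; Ti: 31.04 / 47.87 = 0.6484 mol
Ratios (÷ 0.6484): Cl 3.000, Ti 1.000
→ Cl3Ti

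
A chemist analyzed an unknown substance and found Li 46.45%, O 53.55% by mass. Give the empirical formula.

Li2O

Assume 100 g: 46.45 g Li, 53.55 g O.
n(Li) = 46.45/6.94 = 6.693, n(O) = 53.55/16.00 = 3.347
Smallest is O at 3.347 mol; normalising gives Li 2.000, O 1.000
→ Li2O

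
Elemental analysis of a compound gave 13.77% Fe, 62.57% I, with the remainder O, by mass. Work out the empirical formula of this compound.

FeI2O6

Assume 100 g: 13.77 g Fe, 62.57 g I, 23.66 g O.
n(Fe) = 13.77/55.85 = 0.2466, n(I) = 62.57/126.90 = 0.4931, n(O) = 23.66/16.00 = 1.479
Divide by the smallest (0.2466 mol Fe): Fe 1.000, I 2.000, O 5.998
→ FeI2O6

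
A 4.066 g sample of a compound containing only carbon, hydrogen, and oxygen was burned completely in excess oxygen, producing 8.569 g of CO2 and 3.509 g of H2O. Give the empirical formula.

C7H14O3

mol C = 8.569 / 44.01 = 0.1947; mass C = 0.1947 × 12.01 = 2.338 g
mol H = 2 × (3.509 / 18.02) = 0.3895; mass H = 0.3895 × 1.008 = 0.3926 g
mass O = 4.066 − (2.731) = 1.335 g → mol O = 0.08344
Smallest is O at 0.08344 mol; normalising gives C 2.334, H 4.668, O 1.000
Multiply by 3: C 7.00, H 14.00, O 3.00 → C7H14O3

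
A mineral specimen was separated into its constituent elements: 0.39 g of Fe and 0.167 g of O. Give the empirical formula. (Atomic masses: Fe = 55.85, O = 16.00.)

Fe2O3

Fe: 0.39 g ÷ 55.85 g/mol = 0.006983 mol
O: 0.167 g ÷ 16.00 g/mol = 0.01044 mol
Ratios (÷ 0.006983): Fe 1.000, O 1.495
Multiply by 2: Fe 2.00, O 2.99 → Fe2O3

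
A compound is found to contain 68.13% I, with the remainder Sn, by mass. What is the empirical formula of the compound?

I2Sn

Assume 100 g: 68.13 g I, 31.87 g Sn.
Moles — I: 68.13 / 126.90 = 0.5369 mol; Sn: 31.87 / 118.71 = 0.2685 mol
Ratios (÷ 0.2685): I 2.000, Sn 1.000
≈ 2:1 → I2Sn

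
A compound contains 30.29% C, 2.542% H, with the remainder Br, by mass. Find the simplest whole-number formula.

C3H3Br

Assume 100 g: 30.29 g C, 2.542 g H, 67.168 g Br.
n(C) = 30.29/12.01 = 2.522, n(H) = 2.542/1.008 = 2.522, n(Br) = 67.168/79.90 = 0.8407
Divide by the smallest (0.8407 mol Br): C 3.000, H 3.000, Br 1.000
≈ 3:3:1 → C3H3Br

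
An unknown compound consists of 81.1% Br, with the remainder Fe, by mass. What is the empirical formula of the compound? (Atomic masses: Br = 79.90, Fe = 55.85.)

Br3Fe

Assume 100 g: 81.1 g Br, 18.9 g Fe.
Br: 81.1 g ÷ 79.90 g/mol = 1.015 mol
Fe: 18.9 g ÷ 55.85 g/mol = 0.3384 mol
Ratios (÷ 0.3384): Br 2.999, Fe 1.000
→ Br3Fe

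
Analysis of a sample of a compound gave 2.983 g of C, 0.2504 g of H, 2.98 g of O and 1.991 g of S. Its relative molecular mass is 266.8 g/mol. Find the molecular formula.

C8H8O6S2

Moles — C: 2.983 / 12.01 = 0.2484 mol; H: 0.2504 / 1.008 = 0.2484 mol; O: 2.98 / 16.00 = 0.1862 mol; S: 1.991 / 32.07 = 0.06208 mol
Divide by the smallest (0.06208 mol S): C 4.001, H 4.001, O 3.000, S 1.000
≈ 4:4:3:1 → C4H4O3S
Empirical-formula mass = 132.14 g/mol
n = 266.8 / 132.14 = 2.02 ≈ 2
Molecular formula = (C4H4O3S)×2 = C8H8O6S2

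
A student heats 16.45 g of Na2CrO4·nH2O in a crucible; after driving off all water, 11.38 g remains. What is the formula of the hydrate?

Na2CrO4·4H2O

Mass of water lost = 16.45 − 11.38 = 5.07 g → 5.07 / 18.02 = 0.2814 mol H2O
Molar mass of Na2CrO4 = 161.98 g/mol → mol Na2CrO4 = 11.38 / 161.98 = 0.07026
n = 0.2814 / 0.07026 = 4.00 ≈ 4 → Na2CrO4·4H2O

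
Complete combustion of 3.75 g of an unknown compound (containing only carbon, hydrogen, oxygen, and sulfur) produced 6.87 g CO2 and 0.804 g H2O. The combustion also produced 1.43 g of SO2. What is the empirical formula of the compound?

mol C = 6.87 / 44.01 = 0.1561; mass C = 0.1561 × 12.01 = 1.875 g
mol H = 2 × (0.804 / 18.02) = 0.08923; mass H = 0.08923 × 1.008 = 0.08995 g
mol S = 1.43 / 64.07 = 0.02232; mass S = 0.7158 g
mass O = 3.75 − (2.681) = 1.069 g → mol O = 0.06684
Ratios (÷ 0.02232): C 6.994, H 3.998, O 2.995, S 1.000
Ratio ≈ 7:4:3:1, so the empirical formula is C7H4O3S

C7H4O3S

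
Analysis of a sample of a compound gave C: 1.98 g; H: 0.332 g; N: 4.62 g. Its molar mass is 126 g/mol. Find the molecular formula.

Moles — C: 1.98 / 12.01 = 0.1649 mol; H: 0.332 / 1.008 = 0.3294 mol; N: 4.62 / 14.01 = 0.3298 mol
Smallest is C at 0.1649 mol; normalising gives C 1.000, H 1.998, N 2.000
≈ 1:2:2 → CH2N2
Empirical-formula mass = 42.05 g/mol
n = 126 / 42.05 = 3.00 ≈ 3
Molecular formula = (CH2N2)×3 = C3H6N6

C3H6N6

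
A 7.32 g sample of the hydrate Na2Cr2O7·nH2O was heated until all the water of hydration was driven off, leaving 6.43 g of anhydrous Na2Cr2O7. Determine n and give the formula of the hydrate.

Mass of water lost = 7.32 − 6.43 = 0.89 g → 0.89 / 18.02 = 0.04939 mol H2O
Molar mass of Na2Cr2O7 = 261.98 g/mol → mol Na2Cr2O7 = 6.43 / 261.98 = 0.02454
n = 0.04939 / 0.02454 = 2.01 ≈ 2 → Na2Cr2O7·2H2O

Na2Cr2O7·2H2O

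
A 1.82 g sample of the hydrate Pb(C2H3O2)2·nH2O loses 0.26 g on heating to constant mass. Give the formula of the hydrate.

Pb(C2H3O2)2·3H2O

Mass of anhydrous Pb(C2H3O2)2 = 1.82 − 0.26 = 1.56 g
mol H2O = 0.26 / 18.02 = 0.01443
Molar mass of Pb(C2H3O2)2 = 325.29 g/mol → mol Pb(C2H3O2)2 = 1.56 / 325.29 = 0.004796
n = 0.01443 / 0.004796 = 3.01 ≈ 3 → Pb(C2H3O2)2·3H2O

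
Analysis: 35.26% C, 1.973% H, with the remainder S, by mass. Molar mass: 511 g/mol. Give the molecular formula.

C15H10S10

Assume 100 g: 35.26 g C, 1.973 g H, 62.767 g S.
Moles — C: 35.26 / 12.01 = 2.936 mol; H: 1.973 / 1.008 = 1.957 mol; S: 62.767 / 32.07 = 1.957 mol
Ratios (÷ 1.957): C 1.500, H 1.000, S 1.000
Multiply by 2: C 3.00, H 2.00, S 2.00 → C3H2S2
Empirical-formula mass = 102.19 g/mol
n = 511 / 102.19 = 5.00 ≈ 5
Molecular formula = (C3H2S2)×5 = C15H10S10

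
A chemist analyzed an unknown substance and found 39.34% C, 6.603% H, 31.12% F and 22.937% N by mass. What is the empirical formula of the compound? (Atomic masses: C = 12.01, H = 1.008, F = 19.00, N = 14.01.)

C2H4FN

Assume 100 g: 39.34 g C, 6.603 g H, 31.12 g F, 22.937 g N.
n(C) = 39.34/12.01 = 3.276, n(H) = 6.603/1.008 = 6.551, n(F) = 31.12/19.00 = 1.638, n(N) = 22.937/14.01 = 1.637
Smallest is N at 1.637 mol; normalising gives C 2.001, H 4.001, F 1.000, N 1.000
→ C2H4FN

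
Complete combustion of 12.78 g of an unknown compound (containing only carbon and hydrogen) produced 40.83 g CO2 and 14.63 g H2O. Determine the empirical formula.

mol C = 40.83 / 44.01 = 0.9277; mass C = 0.9277 × 12.01 = 11.14 g
mol H = 2 × (14.63 / 18.02) = 1.624; mass H = 1.624 × 1.008 = 1.637 g
Smallest is C at 0.9277 mol; normalising gives C 1.000, H 1.750
Scaling by 4: C 4.00, H 7.00 → C4H7

C4H7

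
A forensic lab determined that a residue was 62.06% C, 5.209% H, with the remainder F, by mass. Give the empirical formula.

C3H3F

Assume 100 g: 62.06 g C, 5.209 g H, 32.731 g F.
n(C) = 62.06/12.01 = 5.167, n(H) = 5.209/1.008 = 5.168, n(F) = 32.731/19.00 = 1.723
Smallest is F at 1.723 mol; normalising gives C 3.000, H 3.000, F 1.000
→ C3H3F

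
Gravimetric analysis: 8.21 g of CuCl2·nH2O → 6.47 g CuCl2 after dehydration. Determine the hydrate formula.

Mass of water lost = 8.21 − 6.47 = 1.74 g → 1.74 / 18.02 = 0.09656 mol H2O
Molar mass of CuCl2 = 134.45 g/mol → mol CuCl2 = 6.47 / 134.45 = 0.04812
n = 0.09656 / 0.04812 = 2.01 ≈ 2 → CuCl2·2H2O

CuCl2·2H2O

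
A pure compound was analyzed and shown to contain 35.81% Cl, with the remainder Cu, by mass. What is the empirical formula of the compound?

Assume 100 g: 35.81 g Cl, 64.19 g Cu.
Moles — Cl: 35.81 / 35.45 = 1.01 mol; Cu: 64.19 / 63.55 = 1.01 mol
Smallest is Cu at 1.01 mol; normalising gives Cl 1.000, Cu 1.000
→ ClCu

ClCu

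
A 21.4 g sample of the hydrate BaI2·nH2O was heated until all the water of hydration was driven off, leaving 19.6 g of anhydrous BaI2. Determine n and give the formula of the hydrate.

BaI2·2H2O

Mass of water lost = 21.4 − 19.6 = 1.8 g → 1.8 / 18.02 = 0.09989 mol H2O
Molar mass of BaI2 = 391.13 g/mol → mol BaI2 = 19.6 / 391.13 = 0.05011
n = 0.09989 / 0.05011 = 1.99 ≈ 2 → BaI2·2H2O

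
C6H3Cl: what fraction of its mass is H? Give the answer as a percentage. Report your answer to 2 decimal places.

Molar mass = 6(12.01) + 3(1.008) + 1(35.45) = 110.534 g/mol
Mass of H per mole = 3 × 1.008 = 3.024 g
% H = 3.024 / 110.534 × 100 = 2.74%

2.74%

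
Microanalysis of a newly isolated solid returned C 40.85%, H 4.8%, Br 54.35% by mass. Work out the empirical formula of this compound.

Assume 100 g: 40.85 g C, 4.8 g H, 54.35 g Br.
n(C) = 40.85/12.01 = 3.401, n(H) = 4.8/1.008 = 4.762, n(Br) = 54.35/79.90 = 0.6802
Smallest is Br at 0.6802 mol; normalising gives C 5.000, H 7.000, Br 1.000
→ C5H7Br

C5H7Br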